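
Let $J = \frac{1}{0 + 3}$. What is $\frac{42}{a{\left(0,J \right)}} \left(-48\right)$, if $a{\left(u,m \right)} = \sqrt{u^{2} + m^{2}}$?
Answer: $-6048$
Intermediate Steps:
$J = \frac{1}{3} \approx 0.33333$
$a{\left(u,m \right)} = \sqrt{m^{2} + u^{2}}$
$\frac{42}{a{\left(0,J \right)}} \left(-48\right) = \frac{42}{\sqrt{\left(\frac{1}{3}\right)^{2} + 0^{2}}} \left(-48\right) = \frac{42}{\sqrt{\frac{1}{9} + 0}} \left(-48\right) = \frac{42}{\sqrt{\frac{1}{9}}} \left(-48\right) = 42 \frac{1}{\frac{1}{3}} \left(-48\right) = 42 \cdot 3 \left(-48\right) = 126 \left(-48\right) = -6048$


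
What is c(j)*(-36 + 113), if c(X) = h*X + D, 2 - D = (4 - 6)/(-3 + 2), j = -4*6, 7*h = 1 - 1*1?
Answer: 0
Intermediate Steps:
h = 0 (h = (1 - 1*1)/7 = (1 - 1)/7 = (⅐)*0 = 0)
j = -24
D = 0 (D = 2 - (4 - 6)/(-3 + 2) = 2 - (-2)/(-1) = 2 - (-2)*(-1) = 2 - 1*2 = 2 - 2 = 0)
c(X) = 0 (c(X) = 0*X + 0 = 0 + 0 = 0)
c(j)*(-36 + 113) = 0*(-36 + 113) = 0*77 = 0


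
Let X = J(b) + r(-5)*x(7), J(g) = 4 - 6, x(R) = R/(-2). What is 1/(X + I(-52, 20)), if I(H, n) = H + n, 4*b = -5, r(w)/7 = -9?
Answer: 2/373 ≈ 0.0053619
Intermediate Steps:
r(w) = -63 (r(w) = 7*(-9) = -63)
x(R) = -R/2 (x(R) = R*(-1/2) = -R/2)
b = -5/4 (b = (1/4)*(-5) = -5/4 ≈ -1.2500)
J(g) = -2
X = 437/2 (X = -2 - (-63)*7/2 = -2 - 63*(-7/2) = -2 + 441/2 = 437/2 ≈ 218.50)
1/(X + I(-52, 20)) = 1/(437/2 + (-52 + 20)) = 1/(437/2 - 32) = 1/(373/2) = 2/373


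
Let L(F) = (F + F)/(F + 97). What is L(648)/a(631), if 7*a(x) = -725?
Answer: -9072/540125 ≈ -0.016796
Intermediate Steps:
L(F) = 2*F/(97 + F) (L(F) = (2*F)/(97 + F) = 2*F/(97 + F))
a(x) = -725/7 (a(x) = (1/7)*(-725) = -725/7)
L(648)/a(631) = (2*648/(97 + 648))/(-725/7) = (2*648/745)*(-7/725) = (2*648*(1/745))*(-7/725) = (1296/745)*(-7/725) = -9072/540125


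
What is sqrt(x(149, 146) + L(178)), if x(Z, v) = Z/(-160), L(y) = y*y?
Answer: sqrt(50692910)/40 ≈ 178.00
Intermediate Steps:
L(y) = y**2
x(Z, v) = -Z/160 (x(Z, v) = Z*(-1/160) = -Z/160)
sqrt(x(149, 146) + L(178)) = sqrt(-1/160*149 + 178**2) = sqrt(-149/160 + 31684) = sqrt(5069291/160) = sqrt(50692910)/40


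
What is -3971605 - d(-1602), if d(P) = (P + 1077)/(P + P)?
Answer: -4241674315/1068 ≈ -3.9716e+6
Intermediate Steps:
d(P) = (1077 + P)/(2*P) (d(P) = (1077 + P)/((2*P)) = (1077 + P)*(1/(2*P)) = (1077 + P)/(2*P))
-3971605 - d(-1602) = -3971605 - (1077 - 1602)/(2*(-1602)) = -3971605 - (-1)*(-525)/(2*1602) = -3971605 - 1*175/1068 = -3971605 - 175/1068 = -4241674315/1068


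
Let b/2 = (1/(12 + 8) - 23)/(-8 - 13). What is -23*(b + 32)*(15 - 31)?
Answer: 440312/35 ≈ 12580.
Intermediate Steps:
b = 153/70 (b = 2*((1/(12 + 8) - 23)/(-8 - 13)) = 2*((1/20 - 23)/(-21)) = 2*((1/20 - 23)*(-1/21)) = 2*(-459/20*(-1/21)) = 2*(153/140) = 153/70 ≈ 2.1857)
-23*(b + 32)*(15 - 31) = -23*(153/70 + 32)*(15 - 31) = -55039*(-16)/70 = -23*(-19144/35) = 440312/35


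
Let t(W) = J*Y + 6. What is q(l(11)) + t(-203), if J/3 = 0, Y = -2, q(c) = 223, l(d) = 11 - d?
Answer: 229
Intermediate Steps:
J = 0 (J = 3*0 = 0)
t(W) = 6 (t(W) = 0*(-2) + 6 = 0 + 6 = 6)
q(l(11)) + t(-203) = 223 + 6 = 229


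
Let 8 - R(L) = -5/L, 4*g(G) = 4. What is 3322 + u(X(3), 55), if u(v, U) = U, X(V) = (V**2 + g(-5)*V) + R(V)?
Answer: 3377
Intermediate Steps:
g(G) = 1 (g(G) = (1/4)*4 = 1)
R(L) = 8 + 5/L (R(L) = 8 - (-5)/L = 8 + 5/L)
X(V) = 8 + V + V**2 + 5/V (X(V) = (V**2 + 1*V) + (8 + 5/V) = (V**2 + V) + (8 + 5/V) = (V + V**2) + (8 + 5/V) = 8 + V + V**2 + 5/V)
3322 + u(X(3), 55) = 3322 + 55 = 3377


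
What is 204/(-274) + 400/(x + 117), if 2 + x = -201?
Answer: -31786/5891 ≈ -5.3957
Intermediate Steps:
x = -203 (x = -2 - 201 = -203)
204/(-274) + 400/(x + 117) = 204/(-274) + 400/(-203 + 117) = 204*(-1/274) + 400/(-86) = -102/137 + 400*(-1/86) = -102/137 - 200/43 = -31786/5891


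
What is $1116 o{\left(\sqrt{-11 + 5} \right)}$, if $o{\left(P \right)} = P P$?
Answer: $-6696$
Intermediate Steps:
$o{\left(P \right)} = P^{2}$
$1116 o{\left(\sqrt{-11 + 5} \right)} = 1116 \left(\sqrt{-11 + 5}\right)^{2} = 1116 \left(\sqrt{-6}\right)^{2} = 1116 \left(i \sqrt{6}\right)^{2} = 1116 \left(-6\right) = -6696$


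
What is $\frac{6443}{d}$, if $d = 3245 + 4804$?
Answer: $\frac{6443}{8049} \approx 0.80047$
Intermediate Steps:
$d = 8049$
$\frac{6443}{d} = \frac{6443}{8049}$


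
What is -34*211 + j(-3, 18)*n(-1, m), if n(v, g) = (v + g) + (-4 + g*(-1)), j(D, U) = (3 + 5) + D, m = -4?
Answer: -7199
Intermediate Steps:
j(D, U) = 8 + D
n(v, g) = -4 + v (n(v, g) = (g + v) + (-4 - g) = -4 + v)
-34*211 + j(-3, 18)*n(-1, m) = -34*211 + (8 - 3)*(-4 - 1) = -7174 + 5*(-5) = -7174 - 25 = -7199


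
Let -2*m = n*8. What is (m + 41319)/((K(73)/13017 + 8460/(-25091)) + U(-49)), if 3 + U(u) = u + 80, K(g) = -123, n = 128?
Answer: 4442651928143/3010619101 ≈ 1475.7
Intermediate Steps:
U(u) = 77 + u (U(u) = -3 + (u + 80) = -3 + (80 + u) = 77 + u)
m = -512 (m = -64*8 = -1/2*1024 = -512)
(m + 41319)/((K(73)/13017 + 8460/(-25091)) + U(-49)) = (-512 + 41319)/((-123/13017 + 8460/(-25091)) + (77 - 49)) = 40807/((-123*1/13017 + 8460*(-1/25091)) + 28) = 40807/((-41/4339 - 8460/25091) + 28) = 40807/(-37736671/108869849 + 28) = 40807/(3010619101/108869849) = 40807*(108869849/3010619101) = 4442651928143/3010619101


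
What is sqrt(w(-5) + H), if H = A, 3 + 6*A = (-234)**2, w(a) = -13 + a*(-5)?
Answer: 5*sqrt(1462)/2 ≈ 95.590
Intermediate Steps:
w(a) = -13 - 5*a
A = 18251/2 (A = -1/2 + (1/6)*(-234)**2 = -1/2 + (1/6)*54756 = -1/2 + 9126 = 18251/2 ≈ 9125.5)
H = 18251/2 ≈ 9125.5
sqrt(w(-5) + H) = sqrt((-13 - 5*(-5)) + 18251/2) = sqrt((-13 + 25) + 18251/2) = sqrt(12 + 18251/2) = sqrt(18275/2) = 5*sqrt(1462)/2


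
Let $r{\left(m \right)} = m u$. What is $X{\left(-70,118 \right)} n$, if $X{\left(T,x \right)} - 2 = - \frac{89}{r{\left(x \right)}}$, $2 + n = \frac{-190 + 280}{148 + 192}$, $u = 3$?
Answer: $- \frac{619}{204} \approx -3.0343$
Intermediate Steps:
$r{\left(m \right)} = 3 m$ ($r{\left(m \right)} = m 3 = 3 m$)
$n = - \frac{59}{34}$ ($n = -2 + \frac{-190 + 280}{148 + 192} = -2 + \frac{90}{340} = -2 + 90 \cdot \frac{1}{340} = -2 + \frac{9}{34} = - \frac{59}{34} \approx -1.7353$)
$X{\left(T,x \right)} = 2 - \frac{89}{3 x}$
$X{\left(-70,118 \right)} n = \left(2 - \frac{89}{3 \cdot 118}\right) \left(- \frac{59}{34}\right) = \left(2 - \frac{89}{354}\right) \left(- \frac{59}{34}\right) = \frac{619}{354} \left(- \frac{59}{34}\right) = - \frac{619}{204}$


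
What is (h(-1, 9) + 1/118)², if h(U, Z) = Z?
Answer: 1129969/13924 ≈ 81.153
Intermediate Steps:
(h(-1, 9) + 1/118)² = (9 + 1/118)² = (1063/118)² = 1129969/13924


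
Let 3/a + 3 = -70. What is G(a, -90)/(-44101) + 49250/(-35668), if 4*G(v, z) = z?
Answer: -542792930/393248617 ≈ -1.3803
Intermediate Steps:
a = -3/73 (a = 3/(-3 - 70) = 3/(-73) = 3*(-1/73) = -3/73 ≈ -0.041096)
G(v, z) = z/4
G(a, -90)/(-44101) + 49250/(-35668) = ((¼)*(-90))/(-44101) + 49250/(-35668) = -45/2*(-1/44101) + 49250*(-1/35668) = 45/88202 - 24625/17834 = -542792930/393248617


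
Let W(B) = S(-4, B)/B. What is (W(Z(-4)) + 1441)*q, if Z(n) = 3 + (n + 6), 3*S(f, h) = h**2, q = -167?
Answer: -722776/3 ≈ -2.4093e+5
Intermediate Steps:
S(f, h) = h**2/3
Z(n) = 9 + n (Z(n) = 3 + (6 + n) = 9 + n)
W(B) = B/3 (W(B) = (B**2/3)/B = B/3)
(W(Z(-4)) + 1441)*q = ((9 - 4)/3 + 1441)*(-167) = ((1/3)*5 + 1441)*(-167) = (5/3 + 1441)*(-167) = (4328/3)*(-167) = -722776/3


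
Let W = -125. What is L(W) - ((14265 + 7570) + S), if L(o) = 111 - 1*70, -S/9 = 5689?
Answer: 29407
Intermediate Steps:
S = -51201 (S = -9*5689 = -51201)
L(o) = 41 (L(o) = 111 - 70 = 41)
L(W) - ((14265 + 7570) + S) = 41 - ((14265 + 7570) - 51201) = 41 - (21835 - 51201) = 41 - 1*(-29366) = 41 + 29366 = 29407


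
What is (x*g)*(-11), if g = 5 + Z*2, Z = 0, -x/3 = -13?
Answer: -2145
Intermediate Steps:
x = 39 (x = -3*(-13) = 39)
g = 5 (g = 5 + 0*2 = 5 + 0 = 5)
(x*g)*(-11) = (39*5)*(-11) = 195*(-11) = -2145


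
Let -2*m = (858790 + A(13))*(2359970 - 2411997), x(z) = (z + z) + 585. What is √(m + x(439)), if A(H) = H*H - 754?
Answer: √89299668922/2 ≈ 1.4942e+5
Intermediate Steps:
A(H) = -754 + H² (A(H) = H² - 754 = -754 + H²)
x(z) = 585 + 2*z (x(z) = 2*z + 585 = 585 + 2*z)
m = 44649831535/2 (m = -(858790 + (-754 + 13²))*(2359970 - 2411997)/2 = -(858790 + (-754 + 169))*(-52027)/2 = -(858790 - 585)*(-52027)/2 = -858205*(-52027)/2 = -½*(-44649831535) = 44649831535/2 ≈ 2.2325e+10)
√(m + x(439)) = √(44649831535/2 + (585 + 2*439)) = √(44649831535/2 + (585 + 878)) = √(44649831535/2 + 1463) = √(44649834461/2) = √89299668922/2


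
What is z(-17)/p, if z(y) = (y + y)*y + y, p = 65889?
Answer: 187/21963 ≈ 0.0085143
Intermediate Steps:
z(y) = y + 2*y**2 (z(y) = (2*y)*y + y = 2*y**2 + y = y + 2*y**2)
z(-17)/p = -17*(1 + 2*(-17))/65889 = -17*(1 - 34)*(1/65889) = -17*(-33)*(1/65889) = 561*(1/65889) = 187/21963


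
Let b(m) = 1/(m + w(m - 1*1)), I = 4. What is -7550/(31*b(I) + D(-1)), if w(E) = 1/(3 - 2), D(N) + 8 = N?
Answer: 18875/7 ≈ 2696.4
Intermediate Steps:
D(N) = -8 + N
w(E) = 1 (w(E) = 1/1 = 1)
b(m) = 1/(1 + m) (b(m) = 1/(m + 1) = 1/(1 + m))
-7550/(31*b(I) + D(-1)) = -7550/(31/(1 + 4) + (-8 - 1)) = -7550/(31/5 - 9) = -7550/(-14/5) = -7550*(-5/14) = 18875/7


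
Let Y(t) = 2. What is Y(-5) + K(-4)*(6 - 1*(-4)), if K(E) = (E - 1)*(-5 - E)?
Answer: 52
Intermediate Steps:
K(E) = (-1 + E)*(-5 - E)
Y(-5) + K(-4)*(6 - 1*(-4)) = 2 + (5 - 1*(-4)**2 - 4*(-4))*(6 - 1*(-4)) = 2 + (5 - 1*16 + 16)*(6 + 4) = 2 + (5 - 16 + 16)*10 = 2 + 5*10 = 2 + 50 = 52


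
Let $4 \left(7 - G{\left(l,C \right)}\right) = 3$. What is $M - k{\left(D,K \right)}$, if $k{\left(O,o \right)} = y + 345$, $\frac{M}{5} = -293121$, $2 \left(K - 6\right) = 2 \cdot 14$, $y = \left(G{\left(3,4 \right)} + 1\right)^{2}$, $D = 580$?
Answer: $- \frac{23456041}{16} \approx -1.466 \cdot 10^{6}$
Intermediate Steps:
$G{\left(l,C \right)} = \frac{25}{4}$ ($G{\left(l,C \right)} = 7 - \frac{3}{4} = \frac{25}{4}$)
$y = \frac{841}{16}$ ($y = \left(\frac{25}{4} + 1\right)^{2} = \left(\frac{29}{4}\right)^{2} = \frac{841}{16} \approx 52.563$)
$K = 20$ ($K = 6 + \frac{2 \cdot 14}{2} = 6 + \frac{1}{2} \cdot 28 = 6 + 14 = 20$)
$M = -1465605$ ($M = 5 \left(-293121\right) = -1465605$)
$k{\left(O,o \right)} = \frac{6361}{16}$ ($k{\left(O,o \right)} = \frac{841}{16} + 345 = \frac{6361}{16}$)
$M - k{\left(D,K \right)} = -1465605 - \frac{6361}{16} = - \frac{23456041}{16}$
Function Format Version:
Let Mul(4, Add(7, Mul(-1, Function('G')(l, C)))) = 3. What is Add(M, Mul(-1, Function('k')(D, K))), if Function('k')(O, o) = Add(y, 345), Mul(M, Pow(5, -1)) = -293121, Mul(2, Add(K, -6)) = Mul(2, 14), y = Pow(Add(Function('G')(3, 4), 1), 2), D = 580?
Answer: Rational(-23456041, 16) ≈ -1.4660e+6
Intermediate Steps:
Function('G')(l, C) = Rational(25, 4) (Function('G')(l, C) = Add(7, Mul(Rational(-1, 4), 3)) = Add(7, Rational(-3, 4)) = Rational(25, 4))
y = Rational(841, 16) (y = Pow(Add(Rational(25, 4), 1), 2) = Pow(Rational(29, 4), 2) = Rational(841, 16) ≈ 52.563)
K = 20 (K = Add(6, Mul(Rational(1, 2), Mul(2, 14))) = Add(6, Mul(Rational(1, 2), 28)) = Add(6, 14) = 20)
M = -1465605 (M = Mul(5, -293121) = -1465605)
Function('k')(O, o) = Rational(6361, 16) (Function('k')(O, o) = Add(Rational(841, 16), 345) = Rational(6361, 16))
Add(M, Mul(-1, Function('k')(D, K))) = Add(-1465605, Mul(-1, Rational(6361, 16))) = Add(-1465605, Rational(-6361, 16)) = Rational(-23456041, 16)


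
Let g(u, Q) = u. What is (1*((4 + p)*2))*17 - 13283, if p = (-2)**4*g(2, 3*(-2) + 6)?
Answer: -12059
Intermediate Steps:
p = 32 (p = (-2)**4*2 = 16*2 = 32)
(1*((4 + p)*2))*17 - 13283 = (1*((4 + 32)*2))*17 - 13283 = (1*(36*2))*17 - 13283 = (1*72)*17 - 13283 = 72*17 - 13283 = 1224 - 13283 = -12059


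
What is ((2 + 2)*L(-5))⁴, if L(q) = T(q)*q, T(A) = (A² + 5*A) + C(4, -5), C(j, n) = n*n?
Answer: 62500000000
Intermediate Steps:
C(j, n) = n²
T(A) = 25 + A² + 5*A (T(A) = (A² + 5*A) + (-5)² = (A² + 5*A) + 25 = 25 + A² + 5*A)
L(q) = q*(25 + q² + 5*q) (L(q) = (25 + q² + 5*q)*q = q*(25 + q² + 5*q))
((2 + 2)*L(-5))⁴ = ((2 + 2)*(-5*(25 + (-5)² + 5*(-5))))⁴ = (4*(-5*(25 + 25 - 25)))⁴ = (4*(-5*25))⁴ = (4*(-125))⁴ = (-500)⁴ = 62500000000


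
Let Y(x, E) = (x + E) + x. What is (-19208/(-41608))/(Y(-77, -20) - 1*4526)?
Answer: -343/3492100 ≈ -9.8222e-5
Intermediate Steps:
Y(x, E) = E + 2*x (Y(x, E) = (E + x) + x = E + 2*x)
(-19208/(-41608))/(Y(-77, -20) - 1*4526) = (-19208/(-41608))/((-20 + 2*(-77)) - 1*4526) = (-19208*(-1/41608))/((-20 - 154) - 4526) = 343/(743*(-174 - 4526)) = (343/743)/(-4700) = (343/743)*(-1/4700) = -343/3492100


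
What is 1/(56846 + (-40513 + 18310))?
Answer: 1/34643 ≈ 2.8866e-5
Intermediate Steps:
1/(56846 + (-40513 + 18310)) = 1/(56846 - 22203) = 1/34643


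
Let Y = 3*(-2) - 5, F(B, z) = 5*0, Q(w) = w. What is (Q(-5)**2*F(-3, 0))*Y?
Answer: 0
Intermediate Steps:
F(B, z) = 0
Y = -11 (Y = -6 - 5 = -11)
(Q(-5)**2*F(-3, 0))*Y = ((-5)**2*0)*(-11) = (25*0)*(-11) = 0*(-11) = 0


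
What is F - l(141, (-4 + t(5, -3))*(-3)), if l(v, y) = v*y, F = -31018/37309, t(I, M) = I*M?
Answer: -299883451/37309 ≈ -8037.8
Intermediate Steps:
F = -31018/37309 (F = -31018*1/37309 = -31018/37309 ≈ -0.83138)
F - l(141, (-4 + t(5, -3))*(-3)) = -31018/37309 - 141*(-4 + 5*(-3))*(-3) = -31018/37309 - 141*(-4 - 15)*(-3) = -31018/37309 - 141*(-19*(-3)) = -31018/37309 - 141*57 = -31018/37309 - 1*8037 = -31018/37309 - 8037 = -299883451/37309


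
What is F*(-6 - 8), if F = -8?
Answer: 112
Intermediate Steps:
F*(-6 - 8) = -8*(-6 - 8) = -8*(-14) = 112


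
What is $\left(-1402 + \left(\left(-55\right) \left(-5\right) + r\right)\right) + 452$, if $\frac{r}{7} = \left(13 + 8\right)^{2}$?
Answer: $2412$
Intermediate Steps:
$r = 3087$ ($r = 7 \left(13 + 8\right)^{2} = 7 \cdot 21^{2} = 7 \cdot 441 = 3087$)
$\left(-1402 + \left(\left(-55\right) \left(-5\right) + r\right)\right) + 452 = \left(-1402 + \left(\left(-55\right) \left(-5\right) + 3087\right)\right) + 452 = \left(-1402 + \left(275 + 3087\right)\right) + 452 = \left(-1402 + 3362\right) + 452 = 1960 + 452 = 2412$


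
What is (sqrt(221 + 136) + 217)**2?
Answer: (217 + sqrt(357))**2 ≈ 55646.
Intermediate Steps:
(sqrt(221 + 136) + 217)**2 = (sqrt(357) + 217)**2 = (217 + sqrt(357))**2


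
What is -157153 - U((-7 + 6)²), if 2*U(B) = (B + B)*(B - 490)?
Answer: -156664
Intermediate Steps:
U(B) = B*(-490 + B) (U(B) = ((B + B)*(B - 490))/2 = ((2*B)*(-490 + B))/2 = (2*B*(-490 + B))/2 = B*(-490 + B))
-157153 - U((-7 + 6)²) = -157153 - (-7 + 6)²*(-490 + (-7 + 6)²) = -157153 - (-1)²*(-490 + (-1)²) = -157153 - (-490 + 1) = -157153 - (-489) = -157153 - 1*(-489) = -157153 + 489 = -156664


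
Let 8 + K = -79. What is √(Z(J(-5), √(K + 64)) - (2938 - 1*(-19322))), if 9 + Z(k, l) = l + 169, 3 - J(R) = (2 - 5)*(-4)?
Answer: √(-22100 + I*√23) ≈ 0.016 + 148.66*I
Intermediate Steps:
K = -87 (K = -8 - 79 = -87)
J(R) = -9 (J(R) = 3 - (2 - 5)*(-4) = 3 - (-3)*(-4) = 3 - 1*12 = 3 - 12 = -9)
Z(k, l) = 160 + l (Z(k, l) = -9 + (l + 169) = -9 + (169 + l) = 160 + l)
√(Z(J(-5), √(K + 64)) - (2938 - 1*(-19322))) = √((160 + √(-87 + 64)) - (2938 - 1*(-19322))) = √((160 + √(-23)) - (2938 + 19322)) = √((160 + I*√23) - 1*22260) = √((160 + I*√23) - 22260) = √(-22100 + I*√23)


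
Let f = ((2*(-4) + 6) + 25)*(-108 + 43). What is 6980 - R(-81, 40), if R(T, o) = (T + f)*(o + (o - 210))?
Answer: -197900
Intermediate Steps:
f = -1495 (f = ((-8 + 6) + 25)*(-65) = (-2 + 25)*(-65) = 23*(-65) = -1495)
R(T, o) = (-1495 + T)*(-210 + 2*o) (R(T, o) = (T - 1495)*(o + (o - 210)) = (-1495 + T)*(o + (-210 + o)) = (-1495 + T)*(-210 + 2*o))
6980 - R(-81, 40) = 6980 - (313950 - 2990*40 - 210*(-81) + 2*(-81)*40) = 6980 - (313950 - 119600 + 17010 - 6480) = 6980 - 1*204880 = 6980 - 204880 = -197900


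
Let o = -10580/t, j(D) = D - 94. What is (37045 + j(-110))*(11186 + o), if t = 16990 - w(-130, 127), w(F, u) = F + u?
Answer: 7002483740238/16993 ≈ 4.1208e+8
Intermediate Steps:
t = 16993 (t = 16990 - (-130 + 127) = 16990 - 1*(-3) = 16990 + 3 = 16993)
j(D) = -94 + D
o = -10580/16993 ≈ -0.62261
(37045 + j(-110))*(11186 + o) = (37045 + (-94 - 110))*(11186 - 10580/16993) = (37045 - 204)*(190073118/16993) = 36841*(190073118/16993) = 7002483740238/16993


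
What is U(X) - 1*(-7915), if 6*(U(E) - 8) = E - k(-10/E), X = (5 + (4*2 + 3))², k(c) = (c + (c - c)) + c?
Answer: 1019607/128 ≈ 7965.7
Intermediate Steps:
k(c) = 2*c (k(c) = (c + 0) + c = c + c = 2*c)
X = 256 (X = (5 + (8 + 3))² = (5 + 11)² = 16² = 256)
U(E) = 8 + E/6 + 10/(3*E) (U(E) = 8 + (E - 2*(-10/E))/6 = 8 + (E - (-20)/E)/6 = 8 + (E + 20/E)/6 = 8 + (E/6 + 10/(3*E)) = 8 + E/6 + 10/(3*E))
U(X) - 1*(-7915) = (⅙)*(20 + 256*(48 + 256))/256 - 1*(-7915) = (⅙)*(1/256)*(20 + 256*304) + 7915 = (⅙)*(1/256)*(20 + 77824) + 7915 = (⅙)*(1/256)*77844 + 7915 = 6487/128 + 7915 = 1019607/128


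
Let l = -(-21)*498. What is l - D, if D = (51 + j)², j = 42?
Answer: 1809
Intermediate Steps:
D = 8649 (D = (51 + 42)² = 93² = 8649)
l = 10458 (l = -21*(-498) = 10458)
l - D = 10458 - 1*8649 = 10458 - 8649 = 1809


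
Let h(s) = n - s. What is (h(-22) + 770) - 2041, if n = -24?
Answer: -1273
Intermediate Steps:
h(s) = -24 - s
(h(-22) + 770) - 2041 = ((-24 - 1*(-22)) + 770) - 2041 = ((-24 + 22) + 770) - 2041 = (-2 + 770) - 2041 = 768 - 2041 = -1273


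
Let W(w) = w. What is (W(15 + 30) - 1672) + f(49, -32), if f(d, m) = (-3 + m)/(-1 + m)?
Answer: -53656/33 ≈ -1625.9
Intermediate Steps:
f(d, m) = (-3 + m)/(-1 + m)
(W(15 + 30) - 1672) + f(49, -32) = ((15 + 30) - 1672) + (-3 - 32)/(-1 - 32) = (45 - 1672) - 35/(-33) = -1627 - 1/33*(-35) = -1627 + 35/33 = -53656/33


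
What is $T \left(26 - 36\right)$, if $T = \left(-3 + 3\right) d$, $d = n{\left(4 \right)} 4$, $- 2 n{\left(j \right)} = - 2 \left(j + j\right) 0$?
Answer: $0$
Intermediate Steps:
$n{\left(j \right)} = 0$ ($n{\left(j \right)} = - \frac{- 2 \left(j + j\right) 0}{2} = - \frac{- 2 \cdot 2 j 0}{2} = - \frac{- 4 j 0}{2} = \left(- \frac{1}{2}\right) 0 = 0$)
$d = 0$ ($d = 0 \cdot 4 = 0$)
$T = 0$ ($T = \left(-3 + 3\right) 0 = 0 \cdot 0 = 0$)
$T \left(26 - 36\right) = 0 \left(26 - 36\right) = 0 \left(-10\right) = 0$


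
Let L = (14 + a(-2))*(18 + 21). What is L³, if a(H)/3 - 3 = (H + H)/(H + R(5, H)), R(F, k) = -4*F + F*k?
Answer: 387898982757/512 ≈ 7.5762e+8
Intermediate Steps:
a(H) = 9 + 6*H/(-20 + 6*H) (a(H) = 9 + 3*((H + H)/(H + 5*(-4 + H))) = 9 + 3*((2*H)/(H + (-20 + 5*H))) = 9 + 3*((2*H)/(-20 + 6*H)) = 9 + 3*(2*H/(-20 + 6*H)) = 9 + 6*H/(-20 + 6*H))
L = 7293/8 (L = (14 + 30*(-3 - 2)/(-10 + 3*(-2)))*(18 + 21) = (14 + 30*(-5)/(-10 - 6))*39 = (14 + 30*(-5)/(-16))*39 = (14 + 30*(-1/16)*(-5))*39 = (14 + 75/8)*39 = (187/8)*39 = 7293/8 ≈ 911.63)
L³ = (7293/8)³ = 387898982757/512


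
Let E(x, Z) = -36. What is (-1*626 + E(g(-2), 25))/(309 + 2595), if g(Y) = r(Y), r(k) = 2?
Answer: -331/1452 ≈ -0.22796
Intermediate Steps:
g(Y) = 2
(-1*626 + E(g(-2), 25))/(309 + 2595) = (-1*626 - 36)/(309 + 2595) = (-626 - 36)/2904 = -662*1/2904 = -331/1452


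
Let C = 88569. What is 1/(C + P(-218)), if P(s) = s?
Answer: 1/88351 ≈ 1.1318e-5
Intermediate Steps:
1/(C + P(-218)) = 1/(88569 - 218) = 1/88351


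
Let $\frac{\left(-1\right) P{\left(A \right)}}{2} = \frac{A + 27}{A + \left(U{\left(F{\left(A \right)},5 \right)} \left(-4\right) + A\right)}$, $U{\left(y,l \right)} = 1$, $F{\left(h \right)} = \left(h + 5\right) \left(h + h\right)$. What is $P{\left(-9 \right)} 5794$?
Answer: $\frac{104292}{11} \approx 9481.1$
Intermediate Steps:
$F{\left(h \right)} = 2 h \left(5 + h\right)$ ($F{\left(h \right)} = \left(5 + h\right) 2 h = 2 h \left(5 + h\right)$)
$P{\left(A \right)} = - \frac{2 \left(27 + A\right)}{-4 + 2 A}$ ($P{\left(A \right)} = - 2 \frac{A + 27}{A + \left(1 \left(-4\right) + A\right)} = - 2 \frac{27 + A}{A + \left(-4 + A\right)} = - 2 \frac{27 + A}{-4 + 2 A} = - \frac{2 \left(27 + A\right)}{-4 + 2 A}$)
$P{\left(-9 \right)} 5794 = \frac{-27 - -9}{-2 - 9} \cdot 5794 = \frac{-27 + 9}{-11} \cdot 5794 = \left(- \frac{1}{11}\right) \left(-18\right) 5794 = \frac{18}{11} \cdot 5794 = \frac{104292}{11}$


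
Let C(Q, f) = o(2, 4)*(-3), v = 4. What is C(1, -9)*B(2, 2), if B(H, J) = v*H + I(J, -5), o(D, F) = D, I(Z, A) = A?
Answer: -18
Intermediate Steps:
C(Q, f) = -6 (C(Q, f) = 2*(-3) = -6)
B(H, J) = -5 + 4*H (B(H, J) = 4*H - 5 = -5 + 4*H)
C(1, -9)*B(2, 2) = -6*(-5 + 4*2) = -6*(-5 + 8) = -6*3 = -18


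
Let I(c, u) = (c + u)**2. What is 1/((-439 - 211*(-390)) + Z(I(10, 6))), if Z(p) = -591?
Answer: 1/81260 ≈ 1.2306e-5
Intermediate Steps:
1/((-439 - 211*(-390)) + Z(I(10, 6))) = 1/((-439 - 211*(-390)) - 591) = 1/((-439 + 82290) - 591) = 1/(81851 - 591) = 1/81260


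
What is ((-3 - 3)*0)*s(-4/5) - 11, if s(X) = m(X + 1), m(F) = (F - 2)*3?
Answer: -11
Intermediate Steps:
m(F) = -6 + 3*F (m(F) = (-2 + F)*3 = -6 + 3*F)
s(X) = -3 + 3*X (s(X) = -6 + 3*(X + 1) = -6 + 3*(1 + X) = -6 + (3 + 3*X) = -3 + 3*X)
((-3 - 3)*0)*s(-4/5) - 11 = ((-3 - 3)*0)*(-3 + 3*(-4/5)) - 11 = (-6*0)*(-3 + 3*(-4*⅕)) - 11 = 0*(-3 + 3*(-⅘)) - 11 = 0*(-3 - 12/5) - 11 = 0*(-27/5) - 11 = 0 - 11 = -11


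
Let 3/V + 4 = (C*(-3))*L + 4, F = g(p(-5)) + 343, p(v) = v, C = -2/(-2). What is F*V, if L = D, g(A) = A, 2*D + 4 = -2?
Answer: 338/3 ≈ 112.67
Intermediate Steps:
C = 1 (C = -2*(-½) = 1)
D = -3 (D = -2 + (½)*(-2) = -2 - 1 = -3)
L = -3
F = 338 (F = -5 + 343 = 338)
V = ⅓ (V = 3/(-4 + ((1*(-3))*(-3) + 4)) = 3/(-4 + (-3*(-3) + 4)) = 3/(-4 + (9 + 4)) = 3/(-4 + 13) = 3/9 = 3*(⅑) = ⅓ ≈ 0.33333)
F*V = 338*(⅓) = 338/3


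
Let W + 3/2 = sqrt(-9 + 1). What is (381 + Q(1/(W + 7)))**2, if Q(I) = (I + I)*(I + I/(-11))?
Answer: (132850741487*I + 275189039664*sqrt(2))/(121*(7567*I + 15664*sqrt(2))) ≈ 1.4518e+5 - 29.464*I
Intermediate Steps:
W = -3/2 + 2*I*sqrt(2) (W = -3/2 + sqrt(-9 + 1) = -3/2 + sqrt(-8) = -3/2 + 2*I*sqrt(2) ≈ -1.5 + 2.8284*I)
Q(I) = 20*I**2/11 (Q(I) = (2*I)*(I + I*(-1/11)) = (2*I)*(I - I/11) = (2*I)*(10*I/11) = 20*I**2/11)
(381 + Q(1/(W + 7)))**2 = (381 + 20*(1/((-3/2 + 2*I*sqrt(2)) + 7))**2/11)**2 = (381 + 20*(1/(11/2 + 2*I*sqrt(2)))**2/11)**2 = (381 + 20/(11*(11/2 + 2*I*sqrt(2))**2))**2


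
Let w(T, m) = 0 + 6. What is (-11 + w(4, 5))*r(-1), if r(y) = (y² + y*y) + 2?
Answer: -20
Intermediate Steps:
r(y) = 2 + 2*y² (r(y) = (y² + y²) + 2 = 2*y² + 2 = 2 + 2*y²)
w(T, m) = 6
(-11 + w(4, 5))*r(-1) = (-11 + 6)*(2 + 2*(-1)²) = -5*(2 + 2*1) = -5*(2 + 2) = -5*4 = -20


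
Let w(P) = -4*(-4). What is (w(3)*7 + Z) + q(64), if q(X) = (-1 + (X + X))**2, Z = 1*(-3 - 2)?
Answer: 16236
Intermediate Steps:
w(P) = 16
Z = -5 (Z = 1*(-5) = -5)
q(X) = (-1 + 2*X)**2
(w(3)*7 + Z) + q(64) = (16*7 - 5) + (-1 + 2*64)**2 = (112 - 5) + (-1 + 128)**2 = 107 + 127**2 = 107 + 16129 = 16236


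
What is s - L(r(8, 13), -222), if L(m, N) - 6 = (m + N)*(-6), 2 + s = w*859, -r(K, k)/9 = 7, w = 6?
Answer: 3436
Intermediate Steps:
r(K, k) = -63 (r(K, k) = -9*7 = -63)
s = 5152 (s = -2 + 6*859 = -2 + 5154 = 5152)
L(m, N) = 6 - 6*N - 6*m (L(m, N) = 6 + (m + N)*(-6) = 6 + (N + m)*(-6) = 6 + (-6*N - 6*m) = 6 - 6*N - 6*m)
s - L(r(8, 13), -222) = 5152 - (6 - 6*(-222) - 6*(-63)) = 5152 - (6 + 1332 + 378) = 5152 - 1*1716 = 5152 - 1716 = 3436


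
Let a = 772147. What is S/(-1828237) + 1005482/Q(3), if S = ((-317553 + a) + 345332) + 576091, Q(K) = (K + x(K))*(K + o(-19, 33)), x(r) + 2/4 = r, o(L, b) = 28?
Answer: 3676049568671/623428817 ≈ 5896.5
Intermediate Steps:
x(r) = -1/2 + r
Q(K) = (28 + K)*(-1/2 + 2*K) (Q(K) = (K + (-1/2 + K))*(K + 28) = (-1/2 + 2*K)*(28 + K) = (28 + K)*(-1/2 + 2*K))
S = 1376017 (S = ((-317553 + 772147) + 345332) + 576091 = (454594 + 345332) + 576091 = 799926 + 576091 = 1376017)
S/(-1828237) + 1005482/Q(3) = 1376017/(-1828237) + 1005482/(-14 + 2*3**2 + (111/2)*3) = 1376017*(-1/1828237) + 1005482/(-14 + 2*9 + 333/2) = -1376017/1828237 + 1005482/(-14 + 18 + 333/2) = -1376017/1828237 + 1005482/(341/2) = -1376017/1828237 + 1005482*(2/341) = -1376017/1828237 + 2010964/341 = 3676049568671/623428817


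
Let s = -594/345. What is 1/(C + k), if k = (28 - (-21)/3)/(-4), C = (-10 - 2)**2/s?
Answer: -44/4065 ≈ -0.010824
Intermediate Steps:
s = -198/115 (s = -594*1/345 = -198/115 ≈ -1.7217)
C = -920/11 (C = (-10 - 2)**2/(-198/115) = (-12)**2*(-115/198) = 144*(-115/198) = -920/11 ≈ -83.636)
k = -35/4 (k = (28 - (-21)/3)*(-1/4) = (28 - 1*(-7))*(-1/4) = (28 + 7)*(-1/4) = 35*(-1/4) = -35/4 ≈ -8.7500)
1/(C + k) = 1/(-920/11 - 35/4) = 1/(-4065/44) = -44/4065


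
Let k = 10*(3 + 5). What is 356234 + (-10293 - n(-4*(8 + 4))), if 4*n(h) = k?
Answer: 345921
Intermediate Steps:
k = 80 (k = 10*8 = 80)
n(h) = 20 (n(h) = (¼)*80 = 20)
356234 + (-10293 - n(-4*(8 + 4))) = 356234 + (-10293 - 1*20) = 356234 + (-10293 - 20) = 356234 - 10313 = 345921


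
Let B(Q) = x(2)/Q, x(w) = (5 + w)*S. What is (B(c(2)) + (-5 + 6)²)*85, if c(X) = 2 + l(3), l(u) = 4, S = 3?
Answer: 765/2 ≈ 382.50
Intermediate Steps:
x(w) = 15 + 3*w (x(w) = (5 + w)*3 = 15 + 3*w)
c(X) = 6 (c(X) = 2 + 4 = 6)
B(Q) = 21/Q (B(Q) = (15 + 3*2)/Q = (15 + 6)/Q = 21/Q)
(B(c(2)) + (-5 + 6)²)*85 = (21/6 + (-5 + 6)²)*85 = (21*(⅙) + 1²)*85 = (7/2 + 1)*85 = (9/2)*85 = 765/2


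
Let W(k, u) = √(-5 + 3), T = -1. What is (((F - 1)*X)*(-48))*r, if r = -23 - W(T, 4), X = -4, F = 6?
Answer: -22080 - 960*I*√2 ≈ -22080.0 - 1357.6*I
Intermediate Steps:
W(k, u) = I*√2 (W(k, u) = √(-2) = I*√2)
r = -23 - I*√2 ≈ -23.0 - 1.4142*I
(((F - 1)*X)*(-48))*r = (((6 - 1)*(-4))*(-48))*(-23 - I*√2) = ((5*(-4))*(-48))*(-23 - I*√2) = (-20*(-48))*(-23 - I*√2) = 960*(-23 - I*√2) = -22080 - 960*I*√2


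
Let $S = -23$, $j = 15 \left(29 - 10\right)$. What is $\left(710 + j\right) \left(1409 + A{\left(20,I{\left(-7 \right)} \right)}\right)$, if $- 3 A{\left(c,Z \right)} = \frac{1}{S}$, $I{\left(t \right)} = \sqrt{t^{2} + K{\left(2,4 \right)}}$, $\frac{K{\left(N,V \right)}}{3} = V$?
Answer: $\frac{96735890}{69} \approx 1.402 \cdot 10^{6}$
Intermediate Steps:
$j = 285$ ($j = 15 \cdot 19 = 285$)
$K{\left(N,V \right)} = 3 V$
$I{\left(t \right)} = \sqrt{12 + t^{2}}$ ($I{\left(t \right)} = \sqrt{t^{2} + 3 \cdot 4} = \sqrt{t^{2} + 12} = \sqrt{12 + t^{2}}$)
$A{\left(c,Z \right)} = \frac{1}{69}$ ($A{\left(c,Z \right)} = - \frac{1}{3 \left(-23\right)} = \left(- \frac{1}{3}\right) \left(- \frac{1}{23}\right) = \frac{1}{69}$)
$\left(710 + j\right) \left(1409 + A{\left(20,I{\left(-7 \right)} \right)}\right) = \left(710 + 285\right) \left(1409 + \frac{1}{69}\right) = 995 \cdot \frac{97222}{69} = \frac{96735890}{69}$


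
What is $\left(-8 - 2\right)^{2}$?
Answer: $100$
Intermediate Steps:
$\left(-8 - 2\right)^{2} = \left(-10\right)^{2} = 100$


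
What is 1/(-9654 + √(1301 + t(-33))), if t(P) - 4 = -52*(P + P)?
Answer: -3218/31064993 - √4737/93194979 ≈ -0.00010433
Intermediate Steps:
t(P) = 4 - 104*P (t(P) = 4 - 52*(P + P) = 4 - 104*P)
1/(-9654 + √(1301 + t(-33))) = 1/(-9654 + √(1301 + (4 - 104*(-33)))) = 1/(-9654 + √(1301 + (4 + 3432))) = 1/(-9654 + √(1301 + 3436)) = 1/(-9654 + √4737)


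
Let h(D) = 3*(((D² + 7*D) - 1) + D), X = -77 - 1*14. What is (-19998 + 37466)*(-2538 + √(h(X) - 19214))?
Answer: -44333784 + 17468*√3442 ≈ -4.3309e+7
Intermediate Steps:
X = -91 (X = -77 - 14 = -91)
h(D) = -3 + 3*D² + 24*D (h(D) = 3*((-1 + D² + 7*D) + D) = 3*(-1 + D² + 8*D) = -3 + 3*D² + 24*D)
(-19998 + 37466)*(-2538 + √(h(X) - 19214)) = (-19998 + 37466)*(-2538 + √((-3 + 3*(-91)² + 24*(-91)) - 19214)) = 17468*(-2538 + √((-3 + 3*8281 - 2184) - 19214)) = 17468*(-2538 + √((-3 + 24843 - 2184) - 19214)) = 17468*(-2538 + √(22656 - 19214)) = 17468*(-2538 + √3442) = -44333784 + 17468*√3442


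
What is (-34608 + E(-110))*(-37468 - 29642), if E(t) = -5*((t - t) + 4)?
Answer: 2323885080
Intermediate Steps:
E(t) = -20 (E(t) = -5*(0 + 4) = -5*4 = -20)
(-34608 + E(-110))*(-37468 - 29642) = (-34608 - 20)*(-37468 - 29642) = -34628*(-67110) = 2323885080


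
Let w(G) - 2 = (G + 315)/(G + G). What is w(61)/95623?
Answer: 310/5833003 ≈ 5.3146e-5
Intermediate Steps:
w(G) = 2 + (315 + G)/(2*G) (w(G) = 2 + (G + 315)/(G + G) = 2 + (315 + G)/((2*G)) = 2 + (315 + G)*(1/(2*G)) = 2 + (315 + G)/(2*G))
w(61)/95623 = ((5/2)*(63 + 61)/61)/95623 = ((5/2)*(1/61)*124)*(1/95623) = (310/61)*(1/95623) = 310/5833003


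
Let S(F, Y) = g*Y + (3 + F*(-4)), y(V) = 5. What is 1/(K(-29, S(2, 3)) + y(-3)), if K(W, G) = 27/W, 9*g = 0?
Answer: 29/118 ≈ 0.24576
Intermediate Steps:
g = 0 (g = (⅑)*0 = 0)
S(F, Y) = 3 - 4*F (S(F, Y) = 0*Y + (3 + F*(-4)) = 0 + (3 - 4*F) = 3 - 4*F)
1/(K(-29, S(2, 3)) + y(-3)) = 1/(27/(-29) + 5) = 1/(27*(-1/29) + 5) = 1/(-27/29 + 5) = 1/(118/29) = 29/118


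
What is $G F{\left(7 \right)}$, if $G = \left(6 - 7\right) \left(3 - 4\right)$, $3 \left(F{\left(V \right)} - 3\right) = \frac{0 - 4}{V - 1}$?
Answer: $\frac{25}{9} \approx 2.7778$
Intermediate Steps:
$F{\left(V \right)} = 3 - \frac{4}{3 \left(-1 + V\right)}$ ($F{\left(V \right)} = 3 + \frac{\left(0 - 4\right) \frac{1}{V - 1}}{3} = 3 + \frac{\left(-4\right) \frac{1}{-1 + V}}{3} = 3 - \frac{4}{3 \left(-1 + V\right)}$)
$G = 1$ ($G = \left(-1\right) \left(-1\right) = 1$)
$G F{\left(7 \right)} = 1 \frac{-13 + 9 \cdot 7}{3 \left(-1 + 7\right)} = 1 \frac{-13 + 63}{3 \cdot 6} = 1 \cdot \frac{1}{3} \cdot \frac{1}{6} \cdot 50 = 1 \cdot \frac{25}{9} = \frac{25}{9}$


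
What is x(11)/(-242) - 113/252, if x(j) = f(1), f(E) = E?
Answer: -13799/30492 ≈ -0.45255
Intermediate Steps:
x(j) = 1
x(11)/(-242) - 113/252 = 1/(-242) - 113/252 = 1*(-1/242) - 113*1/252 = -1/242 - 113/252 = -13799/30492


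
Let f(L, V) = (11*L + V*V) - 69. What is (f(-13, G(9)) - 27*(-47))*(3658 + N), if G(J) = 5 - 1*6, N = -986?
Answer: 2826976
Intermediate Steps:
G(J) = -1 (G(J) = 5 - 6 = -1)
f(L, V) = -69 + V² + 11*L (f(L, V) = (11*L + V²) - 69 = (V² + 11*L) - 69 = -69 + V² + 11*L)
(f(-13, G(9)) - 27*(-47))*(3658 + N) = ((-69 + (-1)² + 11*(-13)) - 27*(-47))*(3658 - 986) = ((-69 + 1 - 143) + 1269)*2672 = (-211 + 1269)*2672 = 1058*2672 = 2826976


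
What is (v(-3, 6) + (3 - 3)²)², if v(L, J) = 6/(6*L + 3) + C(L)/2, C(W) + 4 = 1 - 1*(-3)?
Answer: 4/25 ≈ 0.16000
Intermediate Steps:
C(W) = 0 (C(W) = -4 + (1 - 1*(-3)) = -4 + (1 + 3) = -4 + 4 = 0)
v(L, J) = 6/(3 + 6*L) (v(L, J) = 6/(6*L + 3) + 0/2 = 6/(3 + 6*L) + 0*(½) = 6/(3 + 6*L) + 0 = 6/(3 + 6*L))
(v(-3, 6) + (3 - 3)²)² = (2/(1 + 2*(-3)) + (3 - 3)²)² = (2/(1 - 6) + 0²)² = (2/(-5) + 0)² = (2*(-⅕) + 0)² = (-⅖ + 0)² = (-⅖)² = 4/25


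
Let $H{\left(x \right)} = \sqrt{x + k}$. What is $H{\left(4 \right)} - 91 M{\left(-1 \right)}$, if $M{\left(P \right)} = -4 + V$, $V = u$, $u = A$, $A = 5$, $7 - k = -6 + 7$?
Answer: $-91 + \sqrt{10} \approx -87.838$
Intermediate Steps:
$k = 6$ ($k = 7 - \left(-6 + 7\right) = 7 - 1 = 6$)
$H{\left(x \right)} = \sqrt{6 + x}$ ($H{\left(x \right)} = \sqrt{x + 6} = \sqrt{6 + x}$)
$u = 5$
$V = 5$
$M{\left(P \right)} = 1$ ($M{\left(P \right)} = -4 + 5 = 1$)
$H{\left(4 \right)} - 91 M{\left(-1 \right)} = \sqrt{6 + 4} - 91 = \sqrt{10} - 91 = -91 + \sqrt{10}$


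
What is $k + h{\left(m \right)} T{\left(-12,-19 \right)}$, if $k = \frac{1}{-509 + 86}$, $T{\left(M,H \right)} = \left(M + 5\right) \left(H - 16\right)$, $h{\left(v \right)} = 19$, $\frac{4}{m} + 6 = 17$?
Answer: $\frac{1969064}{423} \approx 4655.0$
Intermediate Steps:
$m = \frac{4}{11}$ ($m = \frac{4}{-6 + 17} = \frac{4}{11} \approx 0.36364$)
$T{\left(M,H \right)} = \left(-16 + H\right) \left(5 + M\right)$ ($T{\left(M,H \right)} = \left(5 + M\right) \left(-16 + H\right) = \left(-16 + H\right) \left(5 + M\right)$)
$k = - \frac{1}{423}$ ($k = \frac{1}{-423} = - \frac{1}{423} \approx -0.0023641$)
$k + h{\left(m \right)} T{\left(-12,-19 \right)} = - \frac{1}{423} + 19 \left(-80 - -192 + 5 \left(-19\right) - -228\right) = - \frac{1}{423} + 19 \left(-80 + 192 - 95 + 228\right) = - \frac{1}{423} + 19 \cdot 245 = - \frac{1}{423} + 4655 = \frac{1969064}{423}$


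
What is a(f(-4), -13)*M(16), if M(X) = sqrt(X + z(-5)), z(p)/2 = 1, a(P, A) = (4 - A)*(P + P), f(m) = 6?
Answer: 612*sqrt(2) ≈ 865.50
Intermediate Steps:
a(P, A) = 2*P*(4 - A) (a(P, A) = (4 - A)*(2*P) = 2*P*(4 - A))
z(p) = 2 (z(p) = 2*1 = 2)
M(X) = sqrt(2 + X) (M(X) = sqrt(X + 2) = sqrt(2 + X))
a(f(-4), -13)*M(16) = (2*6*(4 - 1*(-13)))*sqrt(2 + 16) = (2*6*(4 + 13))*sqrt(18) = (2*6*17)*(3*sqrt(2)) = 204*(3*sqrt(2)) = 612*sqrt(2)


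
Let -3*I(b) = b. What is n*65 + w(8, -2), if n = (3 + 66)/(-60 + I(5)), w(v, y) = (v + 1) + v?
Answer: -2062/37 ≈ -55.730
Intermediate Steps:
w(v, y) = 1 + 2*v (w(v, y) = (1 + v) + v = 1 + 2*v)
I(b) = -b/3
n = -207/185 (n = (3 + 66)/(-60 - ⅓*5) = 69/(-60 - 5/3) = 69/(-185/3) = 69*(-3/185) = -207/185 ≈ -1.1189)
n*65 + w(8, -2) = -207/185*65 + (1 + 2*8) = -2691/37 + (1 + 16) = -2691/37 + 17 = -2062/37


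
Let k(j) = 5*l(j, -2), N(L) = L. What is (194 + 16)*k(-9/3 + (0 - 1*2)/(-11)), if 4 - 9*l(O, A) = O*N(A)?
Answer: -2100/11 ≈ -190.91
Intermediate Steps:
l(O, A) = 4/9 - A*O/9 (l(O, A) = 4/9 - O*A/9 = 4/9 - A*O/9)
k(j) = 20/9 + 10*j/9 (k(j) = 5*(4/9 - ⅑*(-2)*j) = 5*(4/9 + 2*j/9) = 20/9 + 10*j/9)
(194 + 16)*k(-9/3 + (0 - 1*2)/(-11)) = (194 + 16)*(20/9 + 10*(-9/3 + (0 - 1*2)/(-11))/9) = 210*(20/9 + 10*(-9*⅓ + (0 - 2)*(-1/11))/9) = 210*(20/9 + 10*(-3 - 2*(-1/11))/9) = 210*(20/9 + 10*(-3 + 2/11)/9) = 210*(20/9 + (10/9)*(-31/11)) = 210*(20/9 - 310/99) = 210*(-10/11) = -2100/11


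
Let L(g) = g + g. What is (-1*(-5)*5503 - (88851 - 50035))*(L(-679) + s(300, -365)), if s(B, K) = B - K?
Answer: 7831593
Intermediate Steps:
L(g) = 2*g
(-1*(-5)*5503 - (88851 - 50035))*(L(-679) + s(300, -365)) = (-1*(-5)*5503 - (88851 - 50035))*(2*(-679) + (300 - 1*(-365))) = (5*5503 - 1*38816)*(-1358 + (300 + 365)) = (27515 - 38816)*(-1358 + 665) = -11301*(-693) = 7831593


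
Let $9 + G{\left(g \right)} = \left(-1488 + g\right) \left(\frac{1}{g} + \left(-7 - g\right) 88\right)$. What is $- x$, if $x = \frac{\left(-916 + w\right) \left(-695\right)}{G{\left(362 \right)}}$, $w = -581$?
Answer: $- \frac{37663023}{1323597248} \approx -0.028455$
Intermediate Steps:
$G{\left(g \right)} = -9 + \left(-1488 + g\right) \left(-616 + \frac{1}{g} - 88 g\right)$ ($G{\left(g \right)} = -9 + \left(-1488 + g\right) \left(\frac{1}{g} + \left(-7 - g\right) 88\right) = -9 + \left(-1488 + g\right) \left(\frac{1}{g} - \left(616 + 88 g\right)\right) = -9 + \left(-1488 + g\right) \left(-616 + \frac{1}{g} - 88 g\right)$)
$x = \frac{37663023}{1323597248}$ ($x = \frac{\left(-916 - 581\right) \left(-695\right)}{916600 - \frac{1488}{362} - 88 \cdot 362^{2} + 130328 \cdot 362} = \frac{\left(-1497\right) \left(-695\right)}{916600 - \frac{744}{181} - 11531872 + 47178736} = \frac{1040415}{916600 - \frac{744}{181} - 11531872 + 47178736} = \frac{1040415}{\frac{6617986240}{181}} = 1040415 \cdot \frac{181}{6617986240} = \frac{37663023}{1323597248} \approx 0.028455$)
$- x = \left(-1\right) \frac{37663023}{1323597248} = - \frac{37663023}{1323597248}$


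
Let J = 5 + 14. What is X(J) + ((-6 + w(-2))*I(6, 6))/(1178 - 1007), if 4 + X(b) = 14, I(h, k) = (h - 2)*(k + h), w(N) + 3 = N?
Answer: 394/57 ≈ 6.9123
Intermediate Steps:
w(N) = -3 + N
I(h, k) = (-2 + h)*(h + k)
J = 19
X(b) = 10 (X(b) = -4 + 14 = 10)
X(J) + ((-6 + w(-2))*I(6, 6))/(1178 - 1007) = 10 + ((-6 + (-3 - 2))*(6² - 2*6 - 2*6 + 6*6))/(1178 - 1007) = 10 + ((-6 - 5)*(36 - 12 - 12 + 36))/171 = 10 + (-11*48)/171 = 10 + (1/171)*(-528) = 10 - 176/57 = 394/57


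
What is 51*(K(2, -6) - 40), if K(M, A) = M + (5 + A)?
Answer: -1989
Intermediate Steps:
K(M, A) = 5 + A + M
51*(K(2, -6) - 40) = 51*((5 - 6 + 2) - 40) = 51*(1 - 40) = 51*(-39) = -1989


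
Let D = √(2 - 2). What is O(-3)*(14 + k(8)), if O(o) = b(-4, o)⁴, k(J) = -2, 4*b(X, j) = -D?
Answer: 0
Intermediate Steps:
D = 0 (D = √0 = 0)
b(X, j) = 0 (b(X, j) = (-1*0)/4 = (¼)*0 = 0)
O(o) = 0 (O(o) = 0⁴ = 0)
O(-3)*(14 + k(8)) = 0*(14 - 2) = 0*12 = 0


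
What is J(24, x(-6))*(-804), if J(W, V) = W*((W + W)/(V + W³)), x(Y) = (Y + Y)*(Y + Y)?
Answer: -6432/97 ≈ -66.309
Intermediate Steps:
x(Y) = 4*Y² (x(Y) = (2*Y)*(2*Y) = 4*Y²)
J(W, V) = 2*W²/(V + W³) (J(W, V) = W*((2*W)/(V + W³)) = W*(2*W/(V + W³)) = 2*W²/(V + W³))
J(24, x(-6))*(-804) = (2*24²/(4*(-6)² + 24³))*(-804) = (2*576/(4*36 + 13824))*(-804) = (2*576/(144 + 13824))*(-804) = (2*576/13968)*(-804) = (2*576*(1/13968))*(-804) = (8/97)*(-804) = -6432/97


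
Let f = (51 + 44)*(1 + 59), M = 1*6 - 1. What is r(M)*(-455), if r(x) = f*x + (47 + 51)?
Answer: -13012090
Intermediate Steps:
M = 5 (M = 6 - 1 = 5)
f = 5700 (f = 95*60 = 5700)
r(x) = 98 + 5700*x (r(x) = 5700*x + (47 + 51) = 5700*x + 98 = 98 + 5700*x)
r(M)*(-455) = (98 + 5700*5)*(-455) = (98 + 28500)*(-455) = 28598*(-455) = -13012090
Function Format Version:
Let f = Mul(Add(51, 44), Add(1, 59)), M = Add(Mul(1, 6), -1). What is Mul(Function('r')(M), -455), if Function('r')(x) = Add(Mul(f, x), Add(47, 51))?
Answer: -13012090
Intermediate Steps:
M = 5 (M = Add(6, -1) = 5)
f = 5700 (f = Mul(95, 60) = 5700)
Function('r')(x) = Add(98, Mul(5700, x)) (Function('r')(x) = Add(Mul(5700, x), Add(47, 51)) = Add(Mul(5700, x), 98) = Add(98, Mul(5700, x)))
Mul(Function('r')(M), -455) = Mul(Add(98, Mul(5700, 5)), -455) = Mul(Add(98, 28500), -455) = Mul(28598, -455) = -13012090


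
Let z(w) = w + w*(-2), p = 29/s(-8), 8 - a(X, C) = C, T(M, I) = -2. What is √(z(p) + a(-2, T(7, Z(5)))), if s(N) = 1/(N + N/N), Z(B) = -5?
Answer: √213 ≈ 14.595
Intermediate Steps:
a(X, C) = 8 - C
s(N) = 1/(1 + N) (s(N) = 1/(N + 1) = 1/(1 + N))
p = -203 (p = 29/(1/(1 - 8)) = 29/(1/(-7)) = 29/(-⅐) = 29*(-7) = -203)
z(w) = -w (z(w) = w - 2*w = -w)
√(z(p) + a(-2, T(7, Z(5)))) = √(-1*(-203) + (8 - 1*(-2))) = √(203 + (8 + 2)) = √(203 + 10) = √213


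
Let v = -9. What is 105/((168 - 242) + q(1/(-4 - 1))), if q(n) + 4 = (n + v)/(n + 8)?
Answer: -4095/3088 ≈ -1.3261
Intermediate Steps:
q(n) = -4 + (-9 + n)/(8 + n) (q(n) = -4 + (n - 9)/(n + 8) = -4 + (-9 + n)/(8 + n))
105/((168 - 242) + q(1/(-4 - 1))) = 105/((168 - 242) + (-41 - 3/(-4 - 1))/(8 + 1/(-4 - 1))) = 105/(-74 + (-41 - 3/(-5))/(8 + 1/(-5))) = 105/(-74 + (-41 - 3*(-⅕))/(8 - ⅕)) = 105/(-74 + (-41 + ⅗)/(39/5)) = 105/(-74 + (5/39)*(-202/5)) = 105/(-74 - 202/39) = 105/(-3088/39) = -39/3088*105 = -4095/3088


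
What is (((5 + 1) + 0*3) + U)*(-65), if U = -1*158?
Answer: 9880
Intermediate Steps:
U = -158
(((5 + 1) + 0*3) + U)*(-65) = (((5 + 1) + 0*3) - 158)*(-65) = ((6 + 0) - 158)*(-65) = (6 - 158)*(-65) = -152*(-65) = 9880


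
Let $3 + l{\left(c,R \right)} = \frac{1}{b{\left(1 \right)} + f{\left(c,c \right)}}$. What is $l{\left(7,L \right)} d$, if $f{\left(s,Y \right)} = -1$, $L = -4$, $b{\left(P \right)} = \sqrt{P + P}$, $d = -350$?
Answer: $700 - 350 \sqrt{2} \approx 205.03$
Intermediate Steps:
$b{\left(P \right)} = \sqrt{2} \sqrt{P}$ ($b{\left(P \right)} = \sqrt{2 P} = \sqrt{2} \sqrt{P}$)
$l{\left(c,R \right)} = -3 + \frac{1}{-1 + \sqrt{2}}$ ($l{\left(c,R \right)} = -3 + \frac{1}{\sqrt{2} \sqrt{1} - 1} = -3 + \frac{1}{\sqrt{2} \cdot 1 - 1} = -3 + \frac{1}{\sqrt{2} - 1} = -3 + \frac{1}{-1 + \sqrt{2}}$)
$l{\left(7,L \right)} d = \left(-2 + \sqrt{2}\right) \left(-350\right) = 700 - 350 \sqrt{2}$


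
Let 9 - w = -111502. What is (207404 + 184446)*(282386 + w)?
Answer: 154348539450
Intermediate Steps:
w = 111511 (w = 9 - 1*(-111502) = 9 + 111502 = 111511)
(207404 + 184446)*(282386 + w) = (207404 + 184446)*(282386 + 111511) = 391850*393897 = 154348539450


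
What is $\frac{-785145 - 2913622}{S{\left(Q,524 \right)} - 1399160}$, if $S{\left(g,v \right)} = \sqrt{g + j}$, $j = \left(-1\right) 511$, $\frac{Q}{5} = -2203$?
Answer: $\frac{2587583417860}{978824358563} + \frac{3698767 i \sqrt{11526}}{1957648717126} \approx 2.6436 + 0.00020284 i$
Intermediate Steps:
$Q = -11015$ ($Q = 5 \left(-2203\right) = -11015$)
$j = -511$
$S{\left(g,v \right)} = \sqrt{-511 + g}$ ($S{\left(g,v \right)} = \sqrt{g - 511} = \sqrt{-511 + g}$)
$\frac{-785145 - 2913622}{S{\left(Q,524 \right)} - 1399160} = \frac{-785145 - 2913622}{\sqrt{-511 - 11015} - 1399160} = - \frac{3698767}{\sqrt{-11526} - 1399160} = - \frac{3698767}{i \sqrt{11526} - 1399160} = - \frac{3698767}{-1399160 + i \sqrt{11526}}$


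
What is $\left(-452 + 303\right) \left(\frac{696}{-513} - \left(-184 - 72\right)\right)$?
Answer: $- \frac{6488056}{171} \approx -37942.0$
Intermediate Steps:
$\left(-452 + 303\right) \left(\frac{696}{-513} - \left(-184 - 72\right)\right) = - 149 \left(696 \left(- \frac{1}{513}\right) - -256\right) = - 149 \left(- \frac{232}{171} + 256\right) = \left(-149\right) \frac{43544}{171} = - \frac{6488056}{171}$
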